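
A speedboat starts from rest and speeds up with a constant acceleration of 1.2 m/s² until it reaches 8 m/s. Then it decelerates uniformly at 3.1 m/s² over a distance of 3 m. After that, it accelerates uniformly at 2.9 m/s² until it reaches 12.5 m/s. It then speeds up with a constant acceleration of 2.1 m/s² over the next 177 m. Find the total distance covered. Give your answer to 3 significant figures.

226 m

Phase 1 (accelerating): v₀ = 0 m/s, a = 1.2 m/s².
v = v₀ + at → t = (8 − 0) / 1.2 = 6.67 s
v² = v₀² + 2aΔx → Δx = (8² − 0²)/(2·1.2) = 26.7 m

Phase 2 (decelerating): v₀ = 8.00 m/s, a = -3.1 m/s².
v² = v₀² + 2aΔx = 8.00² + 2·-3.1·3 = 45.4 → v = 6.74 m/s
t = (v − v₀)/a = (6.74 − 8.00)/-3.1 = 0.407 s

Phase 3 (accelerating): v₀ = 6.74 m/s, a = 2.9 m/s².
v = v₀ + at → t = (12.5 − 6.74) / 2.9 = 1.99 s
v² = v₀² + 2aΔx → Δx = (12.5² − 6.74²)/(2·2.9) = 19.1 m

Phase 4 (accelerating): v₀ = 12.5 m/s, a = 2.1 m/s².
v² = v₀² + 2aΔx = 12.5² + 2·2.1·177 = 900 → v = 30.0 m/s
t = (v − v₀)/a = (30.0 − 12.5)/2.1 = 8.33 s
Total distance = 26.7 + 3.00 + 19.1 + 177 = 226 m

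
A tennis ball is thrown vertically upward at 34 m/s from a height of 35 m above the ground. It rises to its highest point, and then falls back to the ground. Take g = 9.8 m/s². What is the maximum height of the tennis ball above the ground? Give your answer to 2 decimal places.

Phase 1 (rising): v₀ = 34.0 m/s, a = -9.8 m/s².
v = v₀ + at → t = (0 − 34.0) / -9.8 = 3.47 s
v² = v₀² + 2aΔx → Δx = (0² − 34.0²)/(2·-9.8) = 59.0 m
Maximum height = 35 + 59.0 = 94.0 m

93.98 m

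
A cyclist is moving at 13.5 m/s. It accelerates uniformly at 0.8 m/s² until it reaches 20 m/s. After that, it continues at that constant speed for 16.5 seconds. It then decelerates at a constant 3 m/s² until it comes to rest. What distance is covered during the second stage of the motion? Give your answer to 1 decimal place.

Phase 1 (accelerating): v₀ = 13.5 m/s, a = 0.8 m/s².
v = v₀ + at → t = (20 − 13.5) / 0.8 = 8.12 s
v² = v₀² + 2aΔx → Δx = (20² − 13.5²)/(2·0.8) = 136 m

Phase 2 (constant speed): v₀ = 20.0 m/s, a = 0 m/s².
v = v₀ + at = 20.0 + (0)(16.5) = 20.0 m/s
Δx = v₀t + ½at² = 20.0·16.5 + 0.5·0·16.5² = 330 m
Distance in phase 2 = 330 m

330.0 m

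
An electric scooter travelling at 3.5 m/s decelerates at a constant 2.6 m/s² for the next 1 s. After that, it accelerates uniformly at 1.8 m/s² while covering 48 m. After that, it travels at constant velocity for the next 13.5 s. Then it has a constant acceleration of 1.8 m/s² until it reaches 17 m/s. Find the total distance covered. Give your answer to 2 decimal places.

Phase 1 (decelerating): v₀ = 3.50 m/s, a = -2.6 m/s².
v = v₀ + at = 3.50 + (-2.6)(1) = 0.900 m/s
Δx = v₀t + ½at² = 3.50·1 + 0.5·-2.6·1² = 2.20 m

Phase 2 (accelerating): v₀ = 0.900 m/s, a = 1.8 m/s².
v² = v₀² + 2aΔx = 0.900² + 2·1.8·48 = 174 → v = 13.2 m/s
t = (v − v₀)/a = (13.2 − 0.900)/1.8 = 6.82 s

Phase 3 (constant speed): v₀ = 13.2 m/s, a = 0 m/s².
v = v₀ + at = 13.2 + (0)(13.5) = 13.2 m/s
Δx = v₀t + ½at² = 13.2·13.5 + 0.5·0·13.5² = 178 m

Phase 4 (accelerating): v₀ = 13.2 m/s, a = 1.8 m/s².
v = v₀ + at → t = (17 − 13.2) / 1.8 = 2.12 s
v² = v₀² + 2aΔx → Δx = (17² − 13.2²)/(2·1.8) = 32.1 m
Total distance = 2.20 + 48.0 + 178 + 32.1 = 260 m

260.13 m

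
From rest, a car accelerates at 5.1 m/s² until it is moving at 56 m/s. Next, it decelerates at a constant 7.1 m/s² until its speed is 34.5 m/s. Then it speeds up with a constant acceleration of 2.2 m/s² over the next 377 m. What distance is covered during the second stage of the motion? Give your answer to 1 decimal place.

137.0 m

Phase 1 (accelerating): v₀ = 0 m/s, a = 5.1 m/s².
v = v₀ + at → t = (56 − 0) / 5.1 = 11.0 s
v² = v₀² + 2aΔx → Δx = (56² − 0²)/(2·5.1) = 307 m

Phase 2 (decelerating): v₀ = 56.0 m/s, a = -7.1 m/s².
v = v₀ + at → t = (34.5 − 56.0) / -7.1 = 3.03 s
v² = v₀² + 2aΔx → Δx = (34.5² − 56.0²)/(2·-7.1) = 137 m
Distance in phase 2 = 137 m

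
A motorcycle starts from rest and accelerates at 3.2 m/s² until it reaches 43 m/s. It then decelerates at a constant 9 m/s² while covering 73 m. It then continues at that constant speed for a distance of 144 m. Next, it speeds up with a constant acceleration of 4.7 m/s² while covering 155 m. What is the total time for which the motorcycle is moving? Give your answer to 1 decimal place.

26.4 s

Phase 1 (accelerating): v₀ = 0 m/s, a = 3.2 m/s².
v = v₀ + at → t = (43 − 0) / 3.2 = 13.4 s
v² = v₀² + 2aΔx → Δx = (43² − 0²)/(2·3.2) = 289 m

Phase 2 (decelerating): v₀ = 43.0 m/s, a = -9 m/s².
v² = v₀² + 2aΔx = 43.0² + 2·-9·73 = 535 → v = 23.1 m/s
t = (v − v₀)/a = (23.1 − 43.0)/-9 = 2.21 s

Phase 3 (constant speed): v₀ = 23.1 m/s, a = 0 m/s².
Constant speed: t = d/v = 144/23.1 = 6.23 s

Phase 4 (accelerating): v₀ = 23.1 m/s, a = 4.7 m/s².
v² = v₀² + 2aΔx = 23.1² + 2·4.7·155 = 1990 → v = 44.6 m/s
t = (v − v₀)/a = (44.6 − 23.1)/4.7 = 4.57 s
Total time = 13.4 + 2.21 + 6.23 + 4.57 = 26.4 s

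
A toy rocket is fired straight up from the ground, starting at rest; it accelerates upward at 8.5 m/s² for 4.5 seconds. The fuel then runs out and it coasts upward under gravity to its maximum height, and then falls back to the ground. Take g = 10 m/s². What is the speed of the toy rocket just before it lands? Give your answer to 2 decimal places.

56.43 m/s

Phase 1 (powered ascent): v₀ = 0 m/s, a = 8.5 m/s².
v = v₀ + at = 0 + (8.5)(4.5) = 38.2 m/s
Δx = v₀t + ½at² = 0·4.5 + 0.5·8.5·4.5² = 86.1 m

Phase 2 (coasting upward): v₀ = 38.2 m/s, a = -10 m/s².
v = v₀ + at → t = (0 − 38.2) / -10 = 3.83 s
v² = v₀² + 2aΔx → Δx = (0² − 38.2²)/(2·-10) = 73.2 m

Phase 3 (free fall): v₀ = 0 m/s, a = -10 m/s².
Falls 159 m from rest: t = √(2·159/10) = 5.64 s; v = g·t = 56.4 m/s.
Impact speed = 56.4 m/s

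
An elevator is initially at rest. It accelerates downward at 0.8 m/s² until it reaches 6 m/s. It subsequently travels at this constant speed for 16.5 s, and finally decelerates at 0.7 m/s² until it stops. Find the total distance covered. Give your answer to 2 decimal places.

147.21 m

Phase 1 (accelerating): v₀ = 0 m/s, a = 0.8 m/s².
v = v₀ + at → t = (6 − 0) / 0.8 = 7.50 s
v² = v₀² + 2aΔx → Δx = (6² − 0²)/(2·0.8) = 22.5 m

Phase 2 (constant speed): v₀ = 6.00 m/s, a = 0 m/s².
v = v₀ + at = 6.00 + (0)(16.5) = 6.00 m/s
Δx = v₀t + ½at² = 6.00·16.5 + 0.5·0·16.5² = 99.0 m

Phase 3 (decelerating): v₀ = 6.00 m/s, a = -0.7 m/s².
v = v₀ + at → t = (0 − 6.00) / -0.7 = 8.57 s
v² = v₀² + 2aΔx → Δx = (0² − 6.00²)/(2·-0.7) = 25.7 m
Total distance = 22.5 + 99.0 + 25.7 = 147 m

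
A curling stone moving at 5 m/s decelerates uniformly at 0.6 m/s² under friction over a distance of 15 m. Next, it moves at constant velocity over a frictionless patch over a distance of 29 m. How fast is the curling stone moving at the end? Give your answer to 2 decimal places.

Phase 1 (decelerating): v₀ = 5.00 m/s, a = -0.6 m/s².
v² = v₀² + 2aΔx = 5.00² + 2·-0.6·15 = 7.00 → v = 2.65 m/s
t = (v − v₀)/a = (2.65 − 5.00)/-0.6 = 3.92 s

Phase 2 (constant speed): v₀ = 2.65 m/s, a = 0 m/s².
Constant speed: t = d/v = 29/2.65 = 11.0 s
Final speed = 2.65 m/s

2.65 m/s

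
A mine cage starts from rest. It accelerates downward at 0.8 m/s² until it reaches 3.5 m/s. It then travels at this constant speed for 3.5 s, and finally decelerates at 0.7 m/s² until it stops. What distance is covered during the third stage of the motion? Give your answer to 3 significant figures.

8.75 m

Phase 1 (accelerating): v₀ = 0 m/s, a = 0.8 m/s².
v = v₀ + at → t = (3.5 − 0) / 0.8 = 4.38 s
v² = v₀² + 2aΔx → Δx = (3.5² − 0²)/(2·0.8) = 7.66 m

Phase 2 (constant speed): v₀ = 3.50 m/s, a = 0 m/s².
v = v₀ + at = 3.50 + (0)(3.5) = 3.50 m/s
Δx = v₀t + ½at² = 3.50·3.5 + 0.5·0·3.5² = 12.2 m

Phase 3 (decelerating): v₀ = 3.50 m/s, a = -0.7 m/s².
v = v₀ + at → t = (0 − 3.50) / -0.7 = 5.00 s
v² = v₀² + 2aΔx → Δx = (0² − 3.50²)/(2·-0.7) = 8.75 m
Distance in phase 3 = 8.75 m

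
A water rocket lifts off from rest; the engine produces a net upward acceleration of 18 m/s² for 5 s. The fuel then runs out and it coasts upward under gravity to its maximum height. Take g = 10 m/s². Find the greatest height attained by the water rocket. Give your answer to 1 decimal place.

Phase 1 (powered ascent): v₀ = 0 m/s, a = 18 m/s².
v = v₀ + at = 0 + (18)(5) = 90.0 m/s
Δx = v₀t + ½at² = 0·5 + 0.5·18·5² = 225 m

Phase 2 (coasting upward): v₀ = 90.0 m/s, a = -10 m/s².
v = v₀ + at → t = (0 − 90.0) / -10 = 9.00 s
v² = v₀² + 2aΔx → Δx = (0² − 90.0²)/(2·-10) = 405 m
Maximum height = 225 + 405 = 630 m

630.0 m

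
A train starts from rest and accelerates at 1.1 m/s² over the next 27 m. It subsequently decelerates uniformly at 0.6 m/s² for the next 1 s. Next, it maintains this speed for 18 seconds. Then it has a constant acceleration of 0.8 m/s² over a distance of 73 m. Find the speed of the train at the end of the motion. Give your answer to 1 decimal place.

Phase 1 (accelerating): v₀ = 0 m/s, a = 1.1 m/s².
v² = v₀² + 2aΔx = 0² + 2·1.1·27 = 59.4 → v = 7.71 m/s
t = (v − v₀)/a = (7.71 − 0)/1.1 = 7.01 s

Phase 2 (decelerating): v₀ = 7.71 m/s, a = -0.6 m/s².
v = v₀ + at = 7.71 + (-0.6)(1) = 7.11 m/s
Δx = v₀t + ½at² = 7.71·1 + 0.5·-0.6·1² = 7.41 m

Phase 3 (constant speed): v₀ = 7.11 m/s, a = 0 m/s².
v = v₀ + at = 7.11 + (0)(18) = 7.11 m/s
Δx = v₀t + ½at² = 7.11·18 + 0.5·0·18² = 128 m

Phase 4 (accelerating): v₀ = 7.11 m/s, a = 0.8 m/s².
v² = v₀² + 2aΔx = 7.11² + 2·0.8·73 = 167 → v = 12.9 m/s
t = (v − v₀)/a = (12.9 − 7.11)/0.8 = 7.28 s
Final speed = 12.9 m/s

12.9 m/s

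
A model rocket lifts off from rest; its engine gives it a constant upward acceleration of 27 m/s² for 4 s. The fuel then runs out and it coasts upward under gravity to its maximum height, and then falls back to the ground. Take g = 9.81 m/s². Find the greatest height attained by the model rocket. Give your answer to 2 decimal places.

810.50 m

Phase 1 (powered ascent): v₀ = 0 m/s, a = 27 m/s².
v = v₀ + at = 0 + (27)(4) = 108 m/s
Δx = v₀t + ½at² = 0·4 + 0.5·27·4² = 216 m

Phase 2 (coasting upward): v₀ = 108 m/s, a = -9.81 m/s².
v = v₀ + at → t = (0 − 108) / -9.81 = 11.0 s
v² = v₀² + 2aΔx → Δx = (0² − 108²)/(2·-9.81) = 594 m
Maximum height = 216 + 594 = 810 m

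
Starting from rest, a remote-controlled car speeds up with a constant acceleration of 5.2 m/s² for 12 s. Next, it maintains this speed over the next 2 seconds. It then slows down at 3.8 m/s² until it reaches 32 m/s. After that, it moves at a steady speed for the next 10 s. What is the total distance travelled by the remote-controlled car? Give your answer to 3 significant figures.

Phase 1 (accelerating): v₀ = 0 m/s, a = 5.2 m/s².
v = v₀ + at = 0 + (5.2)(12) = 62.4 m/s
Δx = v₀t + ½at² = 0·12 + 0.5·5.2·12² = 374 m

Phase 2 (constant speed): v₀ = 62.4 m/s, a = 0 m/s².
v = v₀ + at = 62.4 + (0)(2) = 62.4 m/s
Δx = v₀t + ½at² = 62.4·2 + 0.5·0·2² = 125 m

Phase 3 (decelerating): v₀ = 62.4 m/s, a = -3.8 m/s².
v = v₀ + at → t = (32 − 62.4) / -3.8 = 8.00 s
v² = v₀² + 2aΔx → Δx = (32² − 62.4²)/(2·-3.8) = 378 m

Phase 4 (constant speed): v₀ = 32.0 m/s, a = 0 m/s².
v = v₀ + at = 32.0 + (0)(10) = 32.0 m/s
Δx = v₀t + ½at² = 32.0·10 + 0.5·0·10² = 320 m
Total distance = 374 + 125 + 378 + 320 = 1200 m

1200 m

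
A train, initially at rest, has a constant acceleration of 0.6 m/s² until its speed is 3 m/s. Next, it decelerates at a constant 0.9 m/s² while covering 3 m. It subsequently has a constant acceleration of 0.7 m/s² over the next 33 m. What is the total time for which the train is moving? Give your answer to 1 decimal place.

13.6 s

Phase 1 (accelerating): v₀ = 0 m/s, a = 0.6 m/s².
v = v₀ + at → t = (3 − 0) / 0.6 = 5.00 s
v² = v₀² + 2aΔx → Δx = (3² − 0²)/(2·0.6) = 7.50 m

Phase 2 (decelerating): v₀ = 3.00 m/s, a = -0.9 m/s².
v² = v₀² + 2aΔx = 3.00² + 2·-0.9·3 = 3.60 → v = 1.90 m/s
t = (v − v₀)/a = (1.90 − 3.00)/-0.9 = 1.23 s

Phase 3 (accelerating): v₀ = 1.90 m/s, a = 0.7 m/s².
v² = v₀² + 2aΔx = 1.90² + 2·0.7·33 = 49.8 → v = 7.06 m/s
t = (v − v₀)/a = (7.06 − 1.90)/0.7 = 7.37 s
Total time = 5.00 + 1.23 + 7.37 = 13.6 s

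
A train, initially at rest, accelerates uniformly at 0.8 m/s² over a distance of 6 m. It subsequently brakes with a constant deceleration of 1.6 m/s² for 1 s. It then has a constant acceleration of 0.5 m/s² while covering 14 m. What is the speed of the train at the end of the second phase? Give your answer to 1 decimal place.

Phase 1 (accelerating): v₀ = 0 m/s, a = 0.8 m/s².
v² = v₀² + 2aΔx = 0² + 2·0.8·6 = 9.60 → v = 3.10 m/s
t = (v − v₀)/a = (3.10 − 0)/0.8 = 3.87 s

Phase 2 (decelerating): v₀ = 3.10 m/s, a = -1.6 m/s².
v = v₀ + at = 3.10 + (-1.6)(1) = 1.50 m/s
Δx = v₀t + ½at² = 3.10·1 + 0.5·-1.6·1² = 2.30 m
Speed at end of phase 2 = 1.50 m/s

1.5 m/s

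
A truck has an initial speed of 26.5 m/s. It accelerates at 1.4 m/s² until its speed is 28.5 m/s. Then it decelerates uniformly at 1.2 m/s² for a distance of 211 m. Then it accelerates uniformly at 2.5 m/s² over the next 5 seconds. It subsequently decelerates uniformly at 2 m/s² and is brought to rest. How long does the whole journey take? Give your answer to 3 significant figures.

30.6 s

Phase 1 (accelerating): v₀ = 26.5 m/s, a = 1.4 m/s².
v = v₀ + at → t = (28.5 − 26.5) / 1.4 = 1.43 s
v² = v₀² + 2aΔx → Δx = (28.5² − 26.5²)/(2·1.4) = 39.3 m

Phase 2 (decelerating): v₀ = 28.5 m/s, a = -1.2 m/s².
v² = v₀² + 2aΔx = 28.5² + 2·-1.2·211 = 306 → v = 17.5 m/s
t = (v − v₀)/a = (17.5 − 28.5)/-1.2 = 9.18 s

Phase 3 (accelerating): v₀ = 17.5 m/s, a = 2.5 m/s².
v = v₀ + at = 17.5 + (2.5)(5) = 30.0 m/s
Δx = v₀t + ½at² = 17.5·5 + 0.5·2.5·5² = 119 m

Phase 4 (decelerating): v₀ = 30.0 m/s, a = -2 m/s².
v = v₀ + at → t = (0 − 30.0) / -2 = 15.0 s
v² = v₀² + 2aΔx → Δx = (0² − 30.0²)/(2·-2) = 225 m
Total time = 1.43 + 9.18 + 5.00 + 15.0 = 30.6 s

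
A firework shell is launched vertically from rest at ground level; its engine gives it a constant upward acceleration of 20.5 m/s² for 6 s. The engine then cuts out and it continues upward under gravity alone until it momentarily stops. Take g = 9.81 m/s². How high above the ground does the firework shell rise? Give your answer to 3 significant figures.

1140 m

Phase 1 (powered ascent): v₀ = 0 m/s, a = 20.5 m/s².
v = v₀ + at = 0 + (20.5)(6) = 123 m/s
Δx = v₀t + ½at² = 0·6 + 0.5·20.5·6² = 369 m

Phase 2 (coasting upward): v₀ = 123 m/s, a = -9.81 m/s².
v = v₀ + at → t = (0 − 123) / -9.81 = 12.5 s
v² = v₀² + 2aΔx → Δx = (0² − 123²)/(2·-9.81) = 771 m
Maximum height = 369 + 771 = 1140 m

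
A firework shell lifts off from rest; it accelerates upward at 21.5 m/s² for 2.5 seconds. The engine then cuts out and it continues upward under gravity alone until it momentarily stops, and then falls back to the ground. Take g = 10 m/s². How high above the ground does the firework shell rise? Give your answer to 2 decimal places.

Phase 1 (powered ascent): v₀ = 0 m/s, a = 21.5 m/s².
v = v₀ + at = 0 + (21.5)(2.5) = 53.8 m/s
Δx = v₀t + ½at² = 0·2.5 + 0.5·21.5·2.5² = 67.2 m

Phase 2 (coasting upward): v₀ = 53.8 m/s, a = -10 m/s².
v = v₀ + at → t = (0 − 53.8) / -10 = 5.38 s
v² = v₀² + 2aΔx → Δx = (0² − 53.8²)/(2·-10) = 144 m
Maximum height = 67.2 + 144 = 212 m

211.64 m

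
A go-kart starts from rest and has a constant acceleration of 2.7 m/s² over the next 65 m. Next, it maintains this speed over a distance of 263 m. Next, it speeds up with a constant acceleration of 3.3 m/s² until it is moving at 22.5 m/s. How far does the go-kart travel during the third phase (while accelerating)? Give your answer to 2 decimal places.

23.52 m

Phase 1 (accelerating): v₀ = 0 m/s, a = 2.7 m/s².
v² = v₀² + 2aΔx = 0² + 2·2.7·65 = 351 → v = 18.7 m/s
t = (v − v₀)/a = (18.7 − 0)/2.7 = 6.94 s

Phase 2 (constant speed): v₀ = 18.7 m/s, a = 0 m/s².
Constant speed: t = d/v = 263/18.7 = 14.0 s

Phase 3 (accelerating): v₀ = 18.7 m/s, a = 3.3 m/s².
v = v₀ + at → t = (22.5 − 18.7) / 3.3 = 1.14 s
v² = v₀² + 2aΔx → Δx = (22.5² − 18.7²)/(2·3.3) = 23.5 m
Distance in phase 3 = 23.5 m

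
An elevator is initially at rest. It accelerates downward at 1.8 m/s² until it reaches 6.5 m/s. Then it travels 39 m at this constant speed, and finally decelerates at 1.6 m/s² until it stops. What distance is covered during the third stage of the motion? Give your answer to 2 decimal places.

13.20 m

Phase 1 (accelerating): v₀ = 0 m/s, a = 1.8 m/s².
v = v₀ + at → t = (6.5 − 0) / 1.8 = 3.61 s
v² = v₀² + 2aΔx → Δx = (6.5² − 0²)/(2·1.8) = 11.7 m

Phase 2 (constant speed): v₀ = 6.50 m/s, a = 0 m/s².
Constant speed: t = d/v = 39/6.50 = 6.00 s

Phase 3 (decelerating): v₀ = 6.50 m/s, a = -1.6 m/s².
v = v₀ + at → t = (0 − 6.50) / -1.6 = 4.06 s
v² = v₀² + 2aΔx → Δx = (0² − 6.50²)/(2·-1.6) = 13.2 m
Distance in phase 3 = 13.2 m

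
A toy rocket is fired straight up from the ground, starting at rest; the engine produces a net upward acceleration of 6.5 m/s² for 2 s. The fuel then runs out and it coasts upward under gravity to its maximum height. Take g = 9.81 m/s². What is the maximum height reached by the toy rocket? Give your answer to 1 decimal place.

21.6 m

Phase 1 (powered ascent): v₀ = 0 m/s, a = 6.5 m/s².
v = v₀ + at = 0 + (6.5)(2) = 13.0 m/s
Δx = v₀t + ½at² = 0·2 + 0.5·6.5·2² = 13.0 m

Phase 2 (coasting upward): v₀ = 13.0 m/s, a = -9.81 m/s².
v = v₀ + at → t = (0 − 13.0) / -9.81 = 1.33 s
v² = v₀² + 2aΔx → Δx = (0² − 13.0²)/(2·-9.81) = 8.61 m
Maximum height = 13.0 + 8.61 = 21.6 m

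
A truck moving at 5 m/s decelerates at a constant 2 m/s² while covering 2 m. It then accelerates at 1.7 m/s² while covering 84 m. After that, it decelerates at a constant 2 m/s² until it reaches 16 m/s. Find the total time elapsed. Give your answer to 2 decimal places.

8.94 s

Phase 1 (decelerating): v₀ = 5.00 m/s, a = -2 m/s².
v² = v₀² + 2aΔx = 5.00² + 2·-2·2 = 17.0 → v = 4.12 m/s
t = (v − v₀)/a = (4.12 − 5.00)/-2 = 0.438 s

Phase 2 (accelerating): v₀ = 4.12 m/s, a = 1.7 m/s².
v² = v₀² + 2aΔx = 4.12² + 2·1.7·84 = 303 → v = 17.4 m/s
t = (v − v₀)/a = (17.4 − 4.12)/1.7 = 7.81 s

Phase 3 (decelerating): v₀ = 17.4 m/s, a = -2 m/s².
v = v₀ + at → t = (16 − 17.4) / -2 = 0.698 s
v² = v₀² + 2aΔx → Δx = (16² − 17.4²)/(2·-2) = 11.7 m
Total time = 0.438 + 7.81 + 0.698 = 8.94 s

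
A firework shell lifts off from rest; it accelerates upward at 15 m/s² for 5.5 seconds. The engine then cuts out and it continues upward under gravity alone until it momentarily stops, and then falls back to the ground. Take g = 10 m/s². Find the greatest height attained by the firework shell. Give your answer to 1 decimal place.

567.2 m

Phase 1 (powered ascent): v₀ = 0 m/s, a = 15 m/s².
v = v₀ + at = 0 + (15)(5.5) = 82.5 m/s
Δx = v₀t + ½at² = 0·5.5 + 0.5·15·5.5² = 227 m

Phase 2 (coasting upward): v₀ = 82.5 m/s, a = -10 m/s².
v = v₀ + at → t = (0 − 82.5) / -10 = 8.25 s
v² = v₀² + 2aΔx → Δx = (0² − 82.5²)/(2·-10) = 340 m
Maximum height = 227 + 340 = 567 m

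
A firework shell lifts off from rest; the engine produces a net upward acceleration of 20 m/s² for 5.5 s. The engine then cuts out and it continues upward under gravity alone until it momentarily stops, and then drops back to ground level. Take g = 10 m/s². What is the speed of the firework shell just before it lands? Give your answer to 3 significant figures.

Phase 1 (powered ascent): v₀ = 0 m/s, a = 20 m/s².
v = v₀ + at = 0 + (20)(5.5) = 110 m/s
Δx = v₀t + ½at² = 0·5.5 + 0.5·20·5.5² = 302 m

Phase 2 (coasting upward): v₀ = 110 m/s, a = -10 m/s².
v = v₀ + at → t = (0 − 110) / -10 = 11.0 s
v² = v₀² + 2aΔx → Δx = (0² − 110²)/(2·-10) = 605 m

Phase 3 (free fall): v₀ = 0 m/s, a = -10 m/s².
Falls 908 m from rest: t = √(2·908/10) = 13.5 s; v = g·t = 135 m/s.
Impact speed = 135 m/s

135 m/s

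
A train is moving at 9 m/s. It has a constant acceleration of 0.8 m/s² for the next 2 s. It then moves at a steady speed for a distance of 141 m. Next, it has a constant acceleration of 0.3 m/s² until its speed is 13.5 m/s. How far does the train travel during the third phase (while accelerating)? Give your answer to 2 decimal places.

116.48 m

Phase 1 (accelerating): v₀ = 9.00 m/s, a = 0.8 m/s².
v = v₀ + at = 9.00 + (0.8)(2) = 10.6 m/s
Δx = v₀t + ½at² = 9.00·2 + 0.5·0.8·2² = 19.6 m

Phase 2 (constant speed): v₀ = 10.6 m/s, a = 0 m/s².
Constant speed: t = d/v = 141/10.6 = 13.3 s

Phase 3 (accelerating): v₀ = 10.6 m/s, a = 0.3 m/s².
v = v₀ + at → t = (13.5 − 10.6) / 0.3 = 9.67 s
v² = v₀² + 2aΔx → Δx = (13.5² − 10.6²)/(2·0.3) = 116 m
Distance in phase 3 = 116 m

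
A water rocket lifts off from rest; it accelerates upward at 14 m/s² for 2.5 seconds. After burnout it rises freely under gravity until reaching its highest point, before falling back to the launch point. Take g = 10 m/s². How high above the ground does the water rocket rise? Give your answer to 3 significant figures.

105 m

Phase 1 (powered ascent): v₀ = 0 m/s, a = 14 m/s².
v = v₀ + at = 0 + (14)(2.5) = 35.0 m/s
Δx = v₀t + ½at² = 0·2.5 + 0.5·14·2.5² = 43.8 m

Phase 2 (coasting upward): v₀ = 35.0 m/s, a = -10 m/s².
v = v₀ + at → t = (0 − 35.0) / -10 = 3.50 s
v² = v₀² + 2aΔx → Δx = (0² − 35.0²)/(2·-10) = 61.2 m
Maximum height = 43.8 + 61.2 = 105 m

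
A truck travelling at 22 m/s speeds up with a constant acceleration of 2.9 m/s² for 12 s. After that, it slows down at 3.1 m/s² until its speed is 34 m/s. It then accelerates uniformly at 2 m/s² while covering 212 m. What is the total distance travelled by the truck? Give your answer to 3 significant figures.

1020 m

Phase 1 (accelerating): v₀ = 22.0 m/s, a = 2.9 m/s².
v = v₀ + at = 22.0 + (2.9)(12) = 56.8 m/s
Δx = v₀t + ½at² = 22.0·12 + 0.5·2.9·12² = 473 m

Phase 2 (decelerating): v₀ = 56.8 m/s, a = -3.1 m/s².
v = v₀ + at → t = (34 − 56.8) / -3.1 = 7.35 s
v² = v₀² + 2aΔx → Δx = (34² − 56.8²)/(2·-3.1) = 334 m

Phase 3 (accelerating): v₀ = 34.0 m/s, a = 2 m/s².
v² = v₀² + 2aΔx = 34.0² + 2·2·212 = 2000 → v = 44.8 m/s
t = (v − v₀)/a = (44.8 − 34.0)/2 = 5.38 s
Total distance = 473 + 334 + 212 = 1020 m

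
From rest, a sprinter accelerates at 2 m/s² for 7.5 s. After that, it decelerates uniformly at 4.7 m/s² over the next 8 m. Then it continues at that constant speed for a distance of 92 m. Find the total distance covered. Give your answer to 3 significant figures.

156 m

Phase 1 (accelerating): v₀ = 0 m/s, a = 2 m/s².
v = v₀ + at = 0 + (2)(7.5) = 15.0 m/s
Δx = v₀t + ½at² = 0·7.5 + 0.5·2·7.5² = 56.2 m

Phase 2 (decelerating): v₀ = 15.0 m/s, a = -4.7 m/s².
v² = v₀² + 2aΔx = 15.0² + 2·-4.7·8 = 150 → v = 12.2 m/s
t = (v − v₀)/a = (12.2 − 15.0)/-4.7 = 0.587 s

Phase 3 (constant speed): v₀ = 12.2 m/s, a = 0 m/s².
Constant speed: t = d/v = 92/12.2 = 7.52 s
Total distance = 56.2 + 8.00 + 92.0 = 156 m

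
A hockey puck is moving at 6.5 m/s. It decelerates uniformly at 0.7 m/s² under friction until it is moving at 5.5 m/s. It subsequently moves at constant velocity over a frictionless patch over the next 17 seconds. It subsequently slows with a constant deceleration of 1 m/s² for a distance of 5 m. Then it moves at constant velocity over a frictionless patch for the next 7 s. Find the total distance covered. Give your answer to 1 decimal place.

Phase 1 (decelerating): v₀ = 6.50 m/s, a = -0.7 m/s².
v = v₀ + at → t = (5.5 − 6.50) / -0.7 = 1.43 s
v² = v₀² + 2aΔx → Δx = (5.5² − 6.50²)/(2·-0.7) = 8.57 m

Phase 2 (constant speed): v₀ = 5.50 m/s, a = 0 m/s².
v = v₀ + at = 5.50 + (0)(17) = 5.50 m/s
Δx = v₀t + ½at² = 5.50·17 + 0.5·0·17² = 93.5 m

Phase 3 (decelerating): v₀ = 5.50 m/s, a = -1 m/s².
v² = v₀² + 2aΔx = 5.50² + 2·-1·5 = 20.2 → v = 4.50 m/s
t = (v − v₀)/a = (4.50 − 5.50)/-1 = 1.00 s

Phase 4 (constant speed): v₀ = 4.50 m/s, a = 0 m/s².
v = v₀ + at = 4.50 + (0)(7) = 4.50 m/s
Δx = v₀t + ½at² = 4.50·7 + 0.5·0·7² = 31.5 m
Total distance = 8.57 + 93.5 + 5.00 + 31.5 = 139 m

138.6 m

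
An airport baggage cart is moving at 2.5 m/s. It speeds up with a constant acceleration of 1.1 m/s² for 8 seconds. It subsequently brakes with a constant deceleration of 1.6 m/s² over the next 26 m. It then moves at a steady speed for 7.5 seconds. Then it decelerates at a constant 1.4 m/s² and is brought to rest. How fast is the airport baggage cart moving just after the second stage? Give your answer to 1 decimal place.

6.7 m/s

Phase 1 (accelerating): v₀ = 2.50 m/s, a = 1.1 m/s².
v = v₀ + at = 2.50 + (1.1)(8) = 11.3 m/s
Δx = v₀t + ½at² = 2.50·8 + 0.5·1.1·8² = 55.2 m

Phase 2 (decelerating): v₀ = 11.3 m/s, a = -1.6 m/s².
v² = v₀² + 2aΔx = 11.3² + 2·-1.6·26 = 44.5 → v = 6.67 m/s
t = (v − v₀)/a = (6.67 − 11.3)/-1.6 = 2.89 s
Speed at end of phase 2 = 6.67 m/s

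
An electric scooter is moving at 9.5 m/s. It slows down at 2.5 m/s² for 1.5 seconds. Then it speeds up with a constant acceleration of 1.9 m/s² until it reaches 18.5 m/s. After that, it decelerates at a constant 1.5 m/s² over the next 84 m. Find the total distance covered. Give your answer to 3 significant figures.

177 m

Phase 1 (decelerating): v₀ = 9.50 m/s, a = -2.5 m/s².
v = v₀ + at = 9.50 + (-2.5)(1.5) = 5.75 m/s
Δx = v₀t + ½at² = 9.50·1.5 + 0.5·-2.5·1.5² = 11.4 m

Phase 2 (accelerating): v₀ = 5.75 m/s, a = 1.9 m/s².
v = v₀ + at → t = (18.5 − 5.75) / 1.9 = 6.71 s
v² = v₀² + 2aΔx → Δx = (18.5² − 5.75²)/(2·1.9) = 81.4 m

Phase 3 (decelerating): v₀ = 18.5 m/s, a = -1.5 m/s².
v² = v₀² + 2aΔx = 18.5² + 2·-1.5·84 = 90.2 → v = 9.50 m/s
t = (v − v₀)/a = (9.50 − 18.5)/-1.5 = 6.00 s
Total distance = 11.4 + 81.4 + 84.0 = 177 m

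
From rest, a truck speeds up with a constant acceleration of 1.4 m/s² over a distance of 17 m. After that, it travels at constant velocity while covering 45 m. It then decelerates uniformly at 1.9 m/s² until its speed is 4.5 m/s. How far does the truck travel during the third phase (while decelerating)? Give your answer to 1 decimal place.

7.2 m

Phase 1 (accelerating): v₀ = 0 m/s, a = 1.4 m/s².
v² = v₀² + 2aΔx = 0² + 2·1.4·17 = 47.6 → v = 6.90 m/s
t = (v − v₀)/a = (6.90 − 0)/1.4 = 4.93 s

Phase 2 (constant speed): v₀ = 6.90 m/s, a = 0 m/s².
Constant speed: t = d/v = 45/6.90 = 6.52 s

Phase 3 (decelerating): v₀ = 6.90 m/s, a = -1.9 m/s².
v = v₀ + at → t = (4.5 − 6.90) / -1.9 = 1.26 s
v² = v₀² + 2aΔx → Δx = (4.5² − 6.90²)/(2·-1.9) = 7.20 m
Distance in phase 3 = 7.20 m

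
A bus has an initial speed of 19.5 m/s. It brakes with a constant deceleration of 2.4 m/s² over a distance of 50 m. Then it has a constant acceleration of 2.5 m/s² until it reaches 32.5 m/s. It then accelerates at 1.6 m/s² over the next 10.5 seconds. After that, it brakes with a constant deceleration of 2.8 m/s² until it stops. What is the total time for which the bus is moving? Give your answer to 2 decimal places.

39.56 s

Phase 1 (decelerating): v₀ = 19.5 m/s, a = -2.4 m/s².
v² = v₀² + 2aΔx = 19.5² + 2·-2.4·50 = 140 → v = 11.8 m/s
t = (v − v₀)/a = (11.8 − 19.5)/-2.4 = 3.19 s

Phase 2 (accelerating): v₀ = 11.8 m/s, a = 2.5 m/s².
v = v₀ + at → t = (32.5 − 11.8) / 2.5 = 8.26 s
v² = v₀² + 2aΔx → Δx = (32.5² − 11.8²)/(2·2.5) = 183 m

Phase 3 (accelerating): v₀ = 32.5 m/s, a = 1.6 m/s².
v = v₀ + at = 32.5 + (1.6)(10.5) = 49.3 m/s
Δx = v₀t + ½at² = 32.5·10.5 + 0.5·1.6·10.5² = 429 m

Phase 4 (decelerating): v₀ = 49.3 m/s, a = -2.8 m/s².
v = v₀ + at → t = (0 − 49.3) / -2.8 = 17.6 s
v² = v₀² + 2aΔx → Δx = (0² − 49.3²)/(2·-2.8) = 434 m
Total time = 3.19 + 8.26 + 10.5 + 17.6 = 39.6 s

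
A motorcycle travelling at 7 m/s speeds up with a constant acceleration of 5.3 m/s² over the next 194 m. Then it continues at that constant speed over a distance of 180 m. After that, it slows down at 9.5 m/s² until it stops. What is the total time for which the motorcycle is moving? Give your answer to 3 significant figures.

Phase 1 (accelerating): v₀ = 7.00 m/s, a = 5.3 m/s².
v² = v₀² + 2aΔx = 7.00² + 2·5.3·194 = 2110 → v = 45.9 m/s
t = (v − v₀)/a = (45.9 − 7.00)/5.3 = 7.34 s

Phase 2 (constant speed): v₀ = 45.9 m/s, a = 0 m/s².
Constant speed: t = d/v = 180/45.9 = 3.92 s

Phase 3 (decelerating): v₀ = 45.9 m/s, a = -9.5 m/s².
v = v₀ + at → t = (0 − 45.9) / -9.5 = 4.83 s
v² = v₀² + 2aΔx → Δx = (0² − 45.9²)/(2·-9.5) = 111 m
Total time = 7.34 + 3.92 + 4.83 = 16.1 s

16.1 s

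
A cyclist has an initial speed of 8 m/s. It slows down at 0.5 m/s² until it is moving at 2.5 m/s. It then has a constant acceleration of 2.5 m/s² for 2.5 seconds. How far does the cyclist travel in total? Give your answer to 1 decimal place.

71.8 m

Phase 1 (decelerating): v₀ = 8.00 m/s, a = -0.5 m/s².
v = v₀ + at → t = (2.5 − 8.00) / -0.5 = 11.0 s
v² = v₀² + 2aΔx → Δx = (2.5² − 8.00²)/(2·-0.5) = 57.8 m

Phase 2 (accelerating): v₀ = 2.50 m/s, a = 2.5 m/s².
v = v₀ + at = 2.50 + (2.5)(2.5) = 8.75 m/s
Δx = v₀t + ½at² = 2.50·2.5 + 0.5·2.5·2.5² = 14.1 m
Total distance = 57.8 + 14.1 = 71.8 m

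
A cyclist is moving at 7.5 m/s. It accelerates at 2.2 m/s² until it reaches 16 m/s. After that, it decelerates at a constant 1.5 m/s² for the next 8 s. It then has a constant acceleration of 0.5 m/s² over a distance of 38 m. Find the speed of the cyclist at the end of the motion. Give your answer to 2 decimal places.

7.35 m/s

Phase 1 (accelerating): v₀ = 7.50 m/s, a = 2.2 m/s².
v = v₀ + at → t = (16 − 7.50) / 2.2 = 3.86 s
v² = v₀² + 2aΔx → Δx = (16² − 7.50²)/(2·2.2) = 45.4 m

Phase 2 (decelerating): v₀ = 16.0 m/s, a = -1.5 m/s².
v = v₀ + at = 16.0 + (-1.5)(8) = 4.00 m/s
Δx = v₀t + ½at² = 16.0·8 + 0.5·-1.5·8² = 80.0 m

Phase 3 (accelerating): v₀ = 4.00 m/s, a = 0.5 m/s².
v² = v₀² + 2aΔx = 4.00² + 2·0.5·38 = 54.0 → v = 7.35 m/s
t = (v − v₀)/a = (7.35 − 4.00)/0.5 = 6.70 s
Final speed = 7.35 m/s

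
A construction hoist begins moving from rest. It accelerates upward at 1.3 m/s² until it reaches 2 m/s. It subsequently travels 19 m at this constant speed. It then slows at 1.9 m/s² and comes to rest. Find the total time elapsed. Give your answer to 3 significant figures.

12.1 s

Phase 1 (accelerating): v₀ = 0 m/s, a = 1.3 m/s².
v = v₀ + at → t = (2 − 0) / 1.3 = 1.54 s
v² = v₀² + 2aΔx → Δx = (2² − 0²)/(2·1.3) = 1.54 m

Phase 2 (constant speed): v₀ = 2.00 m/s, a = 0 m/s².
Constant speed: t = d/v = 19/2.00 = 9.50 s

Phase 3 (decelerating): v₀ = 2.00 m/s, a = -1.9 m/s².
v = v₀ + at → t = (0 − 2.00) / -1.9 = 1.05 s
v² = v₀² + 2aΔx → Δx = (0² − 2.00²)/(2·-1.9) = 1.05 m
Total time = 1.54 + 9.50 + 1.05 = 12.1 s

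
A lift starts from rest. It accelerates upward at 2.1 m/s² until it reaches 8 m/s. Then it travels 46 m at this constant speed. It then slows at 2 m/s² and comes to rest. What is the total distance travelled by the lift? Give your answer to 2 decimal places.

Phase 1 (accelerating): v₀ = 0 m/s, a = 2.1 m/s².
v = v₀ + at → t = (8 − 0) / 2.1 = 3.81 s
v² = v₀² + 2aΔx → Δx = (8² − 0²)/(2·2.1) = 15.2 m

Phase 2 (constant speed): v₀ = 8.00 m/s, a = 0 m/s².
Constant speed: t = d/v = 46/8.00 = 5.75 s

Phase 3 (decelerating): v₀ = 8.00 m/s, a = -2 m/s².
v = v₀ + at → t = (0 − 8.00) / -2 = 4.00 s
v² = v₀² + 2aΔx → Δx = (0² − 8.00²)/(2·-2) = 16.0 m
Total distance = 15.2 + 46.0 + 16.0 = 77.2 m

77.24 m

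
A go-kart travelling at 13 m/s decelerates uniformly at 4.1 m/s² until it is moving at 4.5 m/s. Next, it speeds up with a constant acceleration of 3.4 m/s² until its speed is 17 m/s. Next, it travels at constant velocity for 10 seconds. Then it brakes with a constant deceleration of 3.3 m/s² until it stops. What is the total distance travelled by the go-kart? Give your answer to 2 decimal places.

Phase 1 (decelerating): v₀ = 13.0 m/s, a = -4.1 m/s².
v = v₀ + at → t = (4.5 − 13.0) / -4.1 = 2.07 s
v² = v₀² + 2aΔx → Δx = (4.5² − 13.0²)/(2·-4.1) = 18.1 m

Phase 2 (accelerating): v₀ = 4.50 m/s, a = 3.4 m/s².
v = v₀ + at → t = (17 − 4.50) / 3.4 = 3.68 s
v² = v₀² + 2aΔx → Δx = (17² − 4.50²)/(2·3.4) = 39.5 m

Phase 3 (constant speed): v₀ = 17.0 m/s, a = 0 m/s².
v = v₀ + at = 17.0 + (0)(10) = 17.0 m/s
Δx = v₀t + ½at² = 17.0·10 + 0.5·0·10² = 170 m

Phase 4 (decelerating): v₀ = 17.0 m/s, a = -3.3 m/s².
v = v₀ + at → t = (0 − 17.0) / -3.3 = 5.15 s
v² = v₀² + 2aΔx → Δx = (0² − 17.0²)/(2·-3.3) = 43.8 m
Total distance = 18.1 + 39.5 + 170 + 43.8 = 271 m

271.45 m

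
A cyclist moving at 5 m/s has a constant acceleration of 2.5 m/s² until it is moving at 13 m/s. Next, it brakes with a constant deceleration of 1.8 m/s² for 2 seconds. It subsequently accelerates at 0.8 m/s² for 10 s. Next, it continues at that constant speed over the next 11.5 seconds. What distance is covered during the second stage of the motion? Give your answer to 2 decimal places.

Phase 1 (accelerating): v₀ = 5.00 m/s, a = 2.5 m/s².
v = v₀ + at → t = (13 − 5.00) / 2.5 = 3.20 s
v² = v₀² + 2aΔx → Δx = (13² − 5.00²)/(2·2.5) = 28.8 m

Phase 2 (decelerating): v₀ = 13.0 m/s, a = -1.8 m/s².
v = v₀ + at = 13.0 + (-1.8)(2) = 9.40 m/s
Δx = v₀t + ½at² = 13.0·2 + 0.5·-1.8·2² = 22.4 m
Distance in phase 2 = 22.4 m

22.40 m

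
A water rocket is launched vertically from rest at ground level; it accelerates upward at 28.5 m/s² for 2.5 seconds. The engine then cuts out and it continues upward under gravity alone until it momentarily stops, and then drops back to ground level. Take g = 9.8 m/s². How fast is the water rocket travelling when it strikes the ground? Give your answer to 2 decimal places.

Phase 1 (powered ascent): v₀ = 0 m/s, a = 28.5 m/s².
v = v₀ + at = 0 + (28.5)(2.5) = 71.2 m/s
Δx = v₀t + ½at² = 0·2.5 + 0.5·28.5·2.5² = 89.1 m

Phase 2 (coasting upward): v₀ = 71.2 m/s, a = -9.8 m/s².
v = v₀ + at → t = (0 − 71.2) / -9.8 = 7.27 s
v² = v₀² + 2aΔx → Δx = (0² − 71.2²)/(2·-9.8) = 259 m

Phase 3 (free fall): v₀ = 0 m/s, a = -9.8 m/s².
Falls 348 m from rest: t = √(2·348/9.8) = 8.43 s; v = g·t = 82.6 m/s.
Impact speed = 82.6 m/s

82.60 m/s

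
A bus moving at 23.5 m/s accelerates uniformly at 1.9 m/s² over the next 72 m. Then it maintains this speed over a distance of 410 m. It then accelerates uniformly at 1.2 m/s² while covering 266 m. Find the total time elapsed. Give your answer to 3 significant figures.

Phase 1 (accelerating): v₀ = 23.5 m/s, a = 1.9 m/s².
v² = v₀² + 2aΔx = 23.5² + 2·1.9·72 = 826 → v = 28.7 m/s
t = (v − v₀)/a = (28.7 − 23.5)/1.9 = 2.76 s

Phase 2 (constant speed): v₀ = 28.7 m/s, a = 0 m/s².
Constant speed: t = d/v = 410/28.7 = 14.3 s

Phase 3 (accelerating): v₀ = 28.7 m/s, a = 1.2 m/s².
v² = v₀² + 2aΔx = 28.7² + 2·1.2·266 = 1460 → v = 38.3 m/s
t = (v − v₀)/a = (38.3 − 28.7)/1.2 = 7.94 s
Total time = 2.76 + 14.3 + 7.94 = 25.0 s

25.0 s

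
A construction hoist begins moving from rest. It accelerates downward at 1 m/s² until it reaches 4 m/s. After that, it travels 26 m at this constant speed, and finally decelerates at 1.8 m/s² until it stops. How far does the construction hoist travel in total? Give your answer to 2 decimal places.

38.44 m

Phase 1 (accelerating): v₀ = 0 m/s, a = 1 m/s².
v = v₀ + at → t = (4 − 0) / 1 = 4.00 s
v² = v₀² + 2aΔx → Δx = (4² − 0²)/(2·1) = 8.00 m

Phase 2 (constant speed): v₀ = 4.00 m/s, a = 0 m/s².
Constant speed: t = d/v = 26/4.00 = 6.50 s

Phase 3 (decelerating): v₀ = 4.00 m/s, a = -1.8 m/s².
v = v₀ + at → t = (0 − 4.00) / -1.8 = 2.22 s
v² = v₀² + 2aΔx → Δx = (0² − 4.00²)/(2·-1.8) = 4.44 m
Total distance = 8.00 + 26.0 + 4.44 = 38.4 m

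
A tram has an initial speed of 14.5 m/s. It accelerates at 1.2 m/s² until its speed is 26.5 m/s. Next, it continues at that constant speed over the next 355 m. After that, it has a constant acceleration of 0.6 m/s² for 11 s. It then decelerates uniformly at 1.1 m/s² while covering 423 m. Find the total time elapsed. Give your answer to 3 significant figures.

52.8 s

Phase 1 (accelerating): v₀ = 14.5 m/s, a = 1.2 m/s².
v = v₀ + at → t = (26.5 − 14.5) / 1.2 = 10.0 s
v² = v₀² + 2aΔx → Δx = (26.5² − 14.5²)/(2·1.2) = 205 m

Phase 2 (constant speed): v₀ = 26.5 m/s, a = 0 m/s².
Constant speed: t = d/v = 355/26.5 = 13.4 s

Phase 3 (accelerating): v₀ = 26.5 m/s, a = 0.6 m/s².
v = v₀ + at = 26.5 + (0.6)(11) = 33.1 m/s
Δx = v₀t + ½at² = 26.5·11 + 0.5·0.6·11² = 328 m

Phase 4 (decelerating): v₀ = 33.1 m/s, a = -1.1 m/s².
v² = v₀² + 2aΔx = 33.1² + 2·-1.1·423 = 165 → v = 12.8 m/s
t = (v − v₀)/a = (12.8 − 33.1)/-1.1 = 18.4 s
Total time = 10.0 + 13.4 + 11.0 + 18.4 = 52.8 s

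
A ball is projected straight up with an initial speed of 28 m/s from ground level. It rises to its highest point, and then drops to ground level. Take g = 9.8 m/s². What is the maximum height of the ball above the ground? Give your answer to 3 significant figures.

Phase 1 (rising): v₀ = 28.0 m/s, a = -9.8 m/s².
v = v₀ + at → t = (0 − 28.0) / -9.8 = 2.86 s
v² = v₀² + 2aΔx → Δx = (0² − 28.0²)/(2·-9.8) = 40.0 m
Maximum height = 40.0 m

40.0 m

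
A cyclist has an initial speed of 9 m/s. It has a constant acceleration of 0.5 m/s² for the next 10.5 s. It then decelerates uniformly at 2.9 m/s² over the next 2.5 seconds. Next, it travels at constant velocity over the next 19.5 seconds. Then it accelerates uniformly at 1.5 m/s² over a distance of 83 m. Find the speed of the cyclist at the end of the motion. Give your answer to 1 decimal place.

Phase 1 (accelerating): v₀ = 9.00 m/s, a = 0.5 m/s².
v = v₀ + at = 9.00 + (0.5)(10.5) = 14.2 m/s
Δx = v₀t + ½at² = 9.00·10.5 + 0.5·0.5·10.5² = 122 m

Phase 2 (decelerating): v₀ = 14.2 m/s, a = -2.9 m/s².
v = v₀ + at = 14.2 + (-2.9)(2.5) = 7.00 m/s
Δx = v₀t + ½at² = 14.2·2.5 + 0.5·-2.9·2.5² = 26.6 m

Phase 3 (constant speed): v₀ = 7.00 m/s, a = 0 m/s².
v = v₀ + at = 7.00 + (0)(19.5) = 7.00 m/s
Δx = v₀t + ½at² = 7.00·19.5 + 0.5·0·19.5² = 136 m

Phase 4 (accelerating): v₀ = 7.00 m/s, a = 1.5 m/s².
v² = v₀² + 2aΔx = 7.00² + 2·1.5·83 = 298 → v = 17.3 m/s
t = (v − v₀)/a = (17.3 − 7.00)/1.5 = 6.84 s
Final speed = 17.3 m/s

17.3 m/s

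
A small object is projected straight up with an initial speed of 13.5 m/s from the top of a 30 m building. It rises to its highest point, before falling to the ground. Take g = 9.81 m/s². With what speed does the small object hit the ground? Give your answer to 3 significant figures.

27.8 m/s

Phase 1 (rising): v₀ = 13.5 m/s, a = -9.81 m/s².
v = v₀ + at → t = (0 − 13.5) / -9.81 = 1.38 s
v² = v₀² + 2aΔx → Δx = (0² − 13.5²)/(2·-9.81) = 9.29 m

Phase 2 (falling): v₀ = 0 m/s, a = -9.81 m/s².
Falls 39.3 m from rest: t = √(2·39.3/9.81) = 2.83 s; v = g·t = 27.8 m/s.
Final speed = 27.8 m/s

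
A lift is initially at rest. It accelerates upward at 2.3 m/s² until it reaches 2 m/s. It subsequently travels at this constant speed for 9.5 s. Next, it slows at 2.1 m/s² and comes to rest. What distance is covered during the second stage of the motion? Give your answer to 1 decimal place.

19.0 m

Phase 1 (accelerating): v₀ = 0 m/s, a = 2.3 m/s².
v = v₀ + at → t = (2 − 0) / 2.3 = 0.870 s
v² = v₀² + 2aΔx → Δx = (2² − 0²)/(2·2.3) = 0.870 m

Phase 2 (constant speed): v₀ = 2.00 m/s, a = 0 m/s².
v = v₀ + at = 2.00 + (0)(9.5) = 2.00 m/s
Δx = v₀t + ½at² = 2.00·9.5 + 0.5·0·9.5² = 19.0 m
Distance in phase 2 = 19.0 m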